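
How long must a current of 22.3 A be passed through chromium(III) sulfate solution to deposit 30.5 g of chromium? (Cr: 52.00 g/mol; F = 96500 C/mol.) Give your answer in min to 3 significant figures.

127 min

n(Cr) = 30.5 / 52.00 = 0.5865 mol
Cr³⁺ + 3e⁻ → Cr, so n(e⁻) = 3 × 0.5865 = 1.760 mol
Q = 1.760 × 96500 = 1.698×10^5 C
t = Q / I = 1.698×10^5 / 22.3 = 7614 s = 127 min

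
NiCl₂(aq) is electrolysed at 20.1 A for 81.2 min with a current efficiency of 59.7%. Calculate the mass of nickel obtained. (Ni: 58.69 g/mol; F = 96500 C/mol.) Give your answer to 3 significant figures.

Q = 20.1 × 4872 = 97930 C
n(e⁻) = 97930 / 96500 = 1.015 mol
Ni²⁺ + 2e⁻ → Ni, so theoretical m(Ni) = 0.5075 × 58.69 = 29.79 g
Actual mass = 59.7% × 29.79 = 17.8 g

17.8 g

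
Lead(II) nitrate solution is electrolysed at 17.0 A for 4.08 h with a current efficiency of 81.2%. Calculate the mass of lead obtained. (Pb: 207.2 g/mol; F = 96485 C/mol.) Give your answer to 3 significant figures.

218 g

Q = 17.0 × 14688 = 2.497×10^5 C
n(e⁻) = 2.497×10^5 / 96485 = 2.588 mol
Pb²⁺ + 2e⁻ → Pb, so theoretical m(Pb) = 1.294 × 207.2 = 268.1 g
Actual mass = 81.2% × 268.1 = 218 g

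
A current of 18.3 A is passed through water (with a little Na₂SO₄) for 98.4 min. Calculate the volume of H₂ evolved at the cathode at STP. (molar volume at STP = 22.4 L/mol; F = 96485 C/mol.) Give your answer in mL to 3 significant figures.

12500 mL

Charge passed = 18.3 × 5904 = 1.080×10^5 C
Moles of electrons = 1.080×10^5 / 96485 = 1.119 mol
2H⁺ + 2e⁻ → H₂, so n(H₂) = 1.119 / 2 = 0.5595 mol
V = 0.5595 × 22.4 = 12.53 L
= 12500 mL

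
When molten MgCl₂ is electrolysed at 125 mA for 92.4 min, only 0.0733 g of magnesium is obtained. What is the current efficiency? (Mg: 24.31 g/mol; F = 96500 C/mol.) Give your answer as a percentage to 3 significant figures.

Q = 0.125 × 5544 = 693.0 C
n(e⁻) = 693.0 / 96500 = 0.007181 mol
Mg²⁺ + 2e⁻ → Mg, so theoretical n(Mg) = 0.003591 mol → 0.08730 g
Efficiency = 0.0733 / 0.08730 = 0.8396 = 84.0%

84.0%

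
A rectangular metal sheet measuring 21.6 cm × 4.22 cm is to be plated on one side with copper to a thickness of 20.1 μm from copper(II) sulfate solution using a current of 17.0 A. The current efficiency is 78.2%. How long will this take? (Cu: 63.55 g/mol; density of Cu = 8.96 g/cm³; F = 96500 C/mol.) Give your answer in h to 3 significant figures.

Plated area = 21.6 × 4.22 = 91.15 cm²
Volume = 91.15 × 20.1×10⁻⁴ cm = 0.1832 cm³
m(Cu) = 0.1832 × 8.96 = 1.641 g
n(Cu) = 1.641 / 63.55 = 0.02582 mol; n(e⁻) = 2 × 0.02582 = 0.05164 mol
Q = 0.05164 × 96500 / 0.782 = 6372 C
t = 6372 / 17.0 = 374.8 s = 0.104 h

0.104 h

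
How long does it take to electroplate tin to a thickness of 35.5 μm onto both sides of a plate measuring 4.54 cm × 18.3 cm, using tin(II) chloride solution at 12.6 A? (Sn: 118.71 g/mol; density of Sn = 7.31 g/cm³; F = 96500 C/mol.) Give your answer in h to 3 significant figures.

Plated area = 2 × 4.54 × 18.3 = 166.2 cm²
Volume = 166.2 × 35.5×10⁻⁴ cm = 0.5900 cm³
m(Sn) = 0.5900 × 7.31 = 4.313 g
n(Sn) = 4.313 / 118.71 = 0.03633 mol; n(e⁻) = 2 × 0.03633 = 0.07266 mol
Q = 0.07266 × 96500 = 7012 C
t = 7012 / 12.6 = 556.5 s = 0.155 h

0.155 h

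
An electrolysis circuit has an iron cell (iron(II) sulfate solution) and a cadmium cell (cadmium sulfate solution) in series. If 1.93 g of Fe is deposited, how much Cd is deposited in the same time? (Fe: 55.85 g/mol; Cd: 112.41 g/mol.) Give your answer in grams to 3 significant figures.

n(Fe) = 1.93 / 55.85 = 0.03456 mol
Fe²⁺ + 2e⁻ → Fe, so n(e⁻) = 2 × 0.03456 = 0.06912 mol
The cells are in series, so the same charge (and hence the same n(e⁻) = 0.06912 mol) passes through both.
Cd²⁺ + 2e⁻ → Cd, so n(Cd) = 0.06912 / 2 = 0.03456 mol
m(Cd) = 0.03456 × 112.41 = 3.88 g

3.88 g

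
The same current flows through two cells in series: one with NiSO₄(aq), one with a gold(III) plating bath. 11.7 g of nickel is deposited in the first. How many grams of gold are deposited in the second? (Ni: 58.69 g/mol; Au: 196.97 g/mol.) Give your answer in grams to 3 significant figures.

n(Ni) = 11.7 / 58.69 = 0.1994 mol
Ni²⁺ + 2e⁻ → Ni, so n(e⁻) = 2 × 0.1994 = 0.3988 mol
Since the cells are in series, n(e⁻) in the Au cell is also 0.3988 mol.
Au³⁺ + 3e⁻ → Au, so n(Au) = 0.3988 / 3 = 0.1329 mol
m(Au) = 0.1329 × 196.97 = 26.2 g

26.2 g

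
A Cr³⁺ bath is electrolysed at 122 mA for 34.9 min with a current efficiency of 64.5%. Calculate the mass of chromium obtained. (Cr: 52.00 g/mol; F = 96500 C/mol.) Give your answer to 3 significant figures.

0.0296 g

Q = 0.122 × 2094 = 255.5 C
n(e⁻) = 255.5 / 96500 = 0.002648 mol
Cr³⁺ + 3e⁻ → Cr, so theoretical m(Cr) = 8.827×10^-4 × 52.00 = 0.04590 g
Actual mass = 64.5% × 0.04590 = 0.0296 g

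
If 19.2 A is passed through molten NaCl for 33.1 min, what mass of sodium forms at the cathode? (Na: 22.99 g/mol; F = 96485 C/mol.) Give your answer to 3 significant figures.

Q = 19.2 A × 1986 s = 38130 C
n(e⁻) = Q/F = 38130/96485 = 0.3952 mol
Na⁺ + e⁻ → Na, so n(Na) = 0.3952 mol
m = 0.3952 × 22.99 = 9.09 g

9.09 g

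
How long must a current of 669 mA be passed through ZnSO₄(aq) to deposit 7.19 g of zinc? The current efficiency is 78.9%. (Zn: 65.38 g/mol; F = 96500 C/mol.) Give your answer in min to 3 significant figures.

670 min

n(Zn) = 7.19 / 65.38 = 0.1100 mol
Zn²⁺ + 2e⁻ → Zn, so n(e⁻) = 2 × 0.1100 = 0.2200 mol
Q = 0.2200 × 96500 / 0.789 = 26910 C
t = Q / I = 26910 / 0.669 = 40220 s = 670 min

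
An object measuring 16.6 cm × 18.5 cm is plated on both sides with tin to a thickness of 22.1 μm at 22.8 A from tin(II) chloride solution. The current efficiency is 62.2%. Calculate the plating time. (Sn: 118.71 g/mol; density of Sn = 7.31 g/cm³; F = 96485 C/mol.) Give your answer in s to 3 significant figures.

1140 s

Plated area = 2 × 16.6 × 18.5 = 614.2 cm²
Volume = 614.2 × 22.1×10⁻⁴ cm = 1.357 cm³
m(Sn) = 1.357 × 7.31 = 9.920 g
n(Sn) = 9.920 / 118.71 = 0.08356 mol; n(e⁻) = 2 × 0.08356 = 0.1671 mol
Q = 0.1671 × 96485 / 0.622 = 25920 C
t = 25920 / 22.8 = 1137 s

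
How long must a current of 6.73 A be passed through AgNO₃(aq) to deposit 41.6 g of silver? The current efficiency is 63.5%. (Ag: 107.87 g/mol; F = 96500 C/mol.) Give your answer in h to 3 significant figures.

n(Ag) = 41.6 / 107.87 = 0.3856 mol
Ag⁺ + e⁻ → Ag, so n(e⁻) = 0.3856 mol
Q = 0.3856 × 96500 / 0.635 = 58600 C
t = Q / I = 58600 / 6.73 = 8707 s = 2.42 h

2.42 h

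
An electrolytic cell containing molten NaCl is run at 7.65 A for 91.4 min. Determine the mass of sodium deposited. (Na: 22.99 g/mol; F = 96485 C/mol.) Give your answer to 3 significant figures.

10.0 g

Q = It = 7.65 × 5484 = 41950 C
Moles of electrons = 41950 / 96485 = 0.4348 mol
Na⁺ + e⁻ → Na, so n(Na) = 0.4348 mol
m = 0.4348 × 22.99 = 10.0 g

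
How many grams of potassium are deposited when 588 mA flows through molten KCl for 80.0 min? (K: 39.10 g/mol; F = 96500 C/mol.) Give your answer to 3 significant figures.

1.14 g

Q = It = 0.588 × 4800 = 2822 C
Moles of electrons = 2822 / 96500 = 0.02924 mol
K⁺ + e⁻ → K, so n(K) = 0.02924 mol
m = 0.02924 × 39.10 = 1.14 g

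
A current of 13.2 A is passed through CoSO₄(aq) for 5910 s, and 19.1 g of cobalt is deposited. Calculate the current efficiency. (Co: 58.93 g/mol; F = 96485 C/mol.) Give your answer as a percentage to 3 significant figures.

Q = 13.2 × 5910 = 78010 C
n(e⁻) = 78010 / 96485 = 0.8085 mol
Co²⁺ + 2e⁻ → Co, so theoretical n(Co) = 0.4043 mol → 23.83 g
Efficiency = 19.1 / 23.83 = 0.8015 = 80.2%

80.2%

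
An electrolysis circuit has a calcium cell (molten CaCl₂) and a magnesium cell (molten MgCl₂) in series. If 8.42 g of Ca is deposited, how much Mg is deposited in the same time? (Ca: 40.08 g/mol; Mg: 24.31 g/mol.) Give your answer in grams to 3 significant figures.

5.11 g

n(Ca) = 8.42 / 40.08 = 0.2101 mol
Ca²⁺ + 2e⁻ → Ca, so n(e⁻) = 2 × 0.2101 = 0.4202 mol
The cells are in series, so the same charge (and hence the same n(e⁻) = 0.4202 mol) passes through both.
Mg²⁺ + 2e⁻ → Mg, so n(Mg) = 0.4202 / 2 = 0.2101 mol
m(Mg) = 0.2101 × 24.31 = 5.11 g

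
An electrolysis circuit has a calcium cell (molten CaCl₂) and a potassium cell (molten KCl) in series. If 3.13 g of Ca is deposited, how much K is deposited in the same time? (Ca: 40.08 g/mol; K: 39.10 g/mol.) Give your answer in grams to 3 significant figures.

6.11 g

n(Ca) = 3.13 / 40.08 = 0.07809 mol
Ca²⁺ + 2e⁻ → Ca, so n(e⁻) = 2 × 0.07809 = 0.1562 mol
Same current for the same time ⇒ same n(e⁻) = 0.1562 mol in both cells.
K⁺ + e⁻ → K, so n(K) = 0.1562 mol
m(K) = 0.1562 × 39.10 = 6.11 g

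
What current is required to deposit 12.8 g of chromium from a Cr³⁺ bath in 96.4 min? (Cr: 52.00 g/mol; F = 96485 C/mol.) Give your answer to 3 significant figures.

n(Cr) = 12.8 / 52.00 = 0.2462 mol
Cr³⁺ + 3e⁻ → Cr, so n(e⁻) = 3 × 0.2462 = 0.7386 mol
Q = 0.7386 × 96485 = 71260 C
I = Q / t = 71260 / 5784 s = 12.3 A

12.3 A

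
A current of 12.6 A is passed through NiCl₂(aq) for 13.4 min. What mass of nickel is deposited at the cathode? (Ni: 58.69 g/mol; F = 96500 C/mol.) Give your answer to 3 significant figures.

Q = 12.6 A × 804 s = 10130 C
Moles of electrons = 10130 / 96500 = 0.1050 mol
Ni²⁺ + 2e⁻ → Ni, so n(Ni) = 0.1050 / 2 = 0.05250 mol
m = 0.05250 × 58.69 = 3.08 g

3.08 g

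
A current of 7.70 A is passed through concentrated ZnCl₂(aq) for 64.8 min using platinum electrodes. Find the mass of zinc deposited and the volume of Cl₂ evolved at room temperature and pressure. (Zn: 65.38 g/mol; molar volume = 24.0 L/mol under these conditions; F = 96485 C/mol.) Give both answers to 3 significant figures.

10.1 g Zn; 3.72 L Cl₂

Q = 7.70 × 3888 = 29940 C; n(e⁻) = 29940 / 96485 = 0.3103 mol
Cathode: Zn²⁺ + 2e⁻ → Zn → n(Zn) = 0.3103/2 = 0.1552 mol → 10.1 g
Anode: 2Cl⁻ → Cl₂ + 2e⁻ → n(Cl₂) = 0.3103/2 = 0.1552 mol → 3.72 L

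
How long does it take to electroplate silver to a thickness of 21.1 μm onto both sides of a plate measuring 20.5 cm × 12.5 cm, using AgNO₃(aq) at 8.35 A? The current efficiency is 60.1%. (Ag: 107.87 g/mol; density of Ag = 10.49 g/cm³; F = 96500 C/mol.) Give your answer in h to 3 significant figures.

Plated area = 2 × 20.5 × 12.5 = 512.5 cm²
Volume = 512.5 × 21.1×10⁻⁴ cm = 1.081 cm³
m(Ag) = 1.081 × 10.49 = 11.34 g
n(Ag) = 11.34 / 107.87 = 0.1051 mol; n(e⁻) = 0.1051 mol
Q = 0.1051 × 96500 / 0.601 = 16880 C
t = 16880 / 8.35 = 2022 s = 0.562 h

0.562 h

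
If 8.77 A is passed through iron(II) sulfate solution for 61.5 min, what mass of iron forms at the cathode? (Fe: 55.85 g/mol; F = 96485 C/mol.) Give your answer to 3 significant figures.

Q = 8.77 A × 3690 s = 32360 C
Moles of electrons = 32360 / 96485 = 0.3354 mol
Fe²⁺ + 2e⁻ → Fe, so n(Fe) = 0.3354 / 2 = 0.1677 mol
m = 0.1677 × 55.85 = 9.37 g

9.37 g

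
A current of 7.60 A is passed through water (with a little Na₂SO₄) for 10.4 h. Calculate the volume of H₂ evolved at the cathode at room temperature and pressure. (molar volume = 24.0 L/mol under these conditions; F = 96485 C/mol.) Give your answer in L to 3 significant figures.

35.4 L

Charge passed = 7.60 × 37440 = 2.845×10^5 C
n(e⁻) = 2.845×10^5 / 96485 = 2.949 mol
2H⁺ + 2e⁻ → H₂, so n(H₂) = 2.949 / 2 = 1.475 mol
V = 1.475 × 24.0 = 35.40 L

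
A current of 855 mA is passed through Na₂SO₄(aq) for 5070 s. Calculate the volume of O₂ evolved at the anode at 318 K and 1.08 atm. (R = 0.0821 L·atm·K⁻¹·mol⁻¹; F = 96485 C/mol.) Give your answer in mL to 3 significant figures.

272 mL

Q = It = 0.855 × 5070 = 4335 C
n(e⁻) = 4335 / 96485 = 0.04493 mol
2H₂O → O₂ + 4H⁺ + 4e⁻, so n(O₂) = 0.04493 / 4 = 0.01123 mol
V = nRT/P = 0.01123 × 0.0821 × 318 / 1.08 = 0.2715 L
= 272 mL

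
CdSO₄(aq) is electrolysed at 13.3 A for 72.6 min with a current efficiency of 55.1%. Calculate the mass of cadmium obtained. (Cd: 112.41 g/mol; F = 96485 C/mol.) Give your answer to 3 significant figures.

18.6 g

Q = 13.3 × 4356 = 57930 C
n(e⁻) = 57930 / 96485 = 0.6004 mol
Cd²⁺ + 2e⁻ → Cd, so theoretical m(Cd) = 0.3002 × 112.41 = 33.75 g
Actual mass = 55.1% × 33.75 = 18.6 g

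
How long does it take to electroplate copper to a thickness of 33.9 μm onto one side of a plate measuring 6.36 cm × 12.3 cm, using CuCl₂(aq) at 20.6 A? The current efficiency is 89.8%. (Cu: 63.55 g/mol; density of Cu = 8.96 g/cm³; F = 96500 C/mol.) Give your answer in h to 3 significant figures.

0.108 h

Plated area = 6.36 × 12.3 = 78.23 cm²
Volume = 78.23 × 33.9×10⁻⁴ cm = 0.2652 cm³
m(Cu) = 0.2652 × 8.96 = 2.376 g
n(Cu) = 2.376 / 63.55 = 0.03739 mol; n(e⁻) = 2 × 0.03739 = 0.07478 mol
Q = 0.07478 × 96500 / 0.898 = 8036 C
t = 8036 / 20.6 = 390.1 s = 0.108 h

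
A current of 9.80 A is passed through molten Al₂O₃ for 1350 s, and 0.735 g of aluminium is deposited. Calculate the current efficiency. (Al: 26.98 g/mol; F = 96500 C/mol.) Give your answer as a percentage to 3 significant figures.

Q = 9.80 × 1350 = 13230 C
n(e⁻) = 13230 / 96500 = 0.1371 mol
Al³⁺ + 3e⁻ → Al, so theoretical n(Al) = 0.04570 mol → 1.233 g
Efficiency = 0.735 / 1.233 = 0.5961 = 59.6%

59.6%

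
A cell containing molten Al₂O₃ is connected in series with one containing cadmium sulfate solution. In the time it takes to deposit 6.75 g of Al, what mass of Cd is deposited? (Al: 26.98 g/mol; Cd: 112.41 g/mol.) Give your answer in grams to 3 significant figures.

42.2 g

n(Al) = 6.75 / 26.98 = 0.2502 mol
Al³⁺ + 3e⁻ → Al, so n(e⁻) = 3 × 0.2502 = 0.7506 mol
Since the cells are in series, n(e⁻) in the Cd cell is also 0.7506 mol.
Cd²⁺ + 2e⁻ → Cd, so n(Cd) = 0.7506 / 2 = 0.3753 mol
m(Cd) = 0.3753 × 112.41 = 42.2 g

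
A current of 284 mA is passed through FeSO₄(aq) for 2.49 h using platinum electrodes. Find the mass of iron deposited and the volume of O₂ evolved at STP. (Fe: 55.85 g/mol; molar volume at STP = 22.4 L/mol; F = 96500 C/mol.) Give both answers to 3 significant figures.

0.737 g Fe; 0.148 L O₂

Q = 0.284 × 8964 = 2546 C; n(e⁻) = 2546 / 96500 = 0.02638 mol
Cathode: Fe²⁺ + 2e⁻ → Fe → n(Fe) = 0.02638/2 = 0.01319 mol → 0.737 g
Anode: 2H₂O → O₂ + 4H⁺ + 4e⁻ → n(O₂) = 0.02638/4 = 0.006595 mol → 0.148 L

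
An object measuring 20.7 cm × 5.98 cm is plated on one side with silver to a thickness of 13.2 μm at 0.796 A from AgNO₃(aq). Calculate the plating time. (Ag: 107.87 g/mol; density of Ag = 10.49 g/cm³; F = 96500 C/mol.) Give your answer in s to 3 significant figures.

1930 s

Plated area = 20.7 × 5.98 = 123.8 cm²
Volume = 123.8 × 13.2×10⁻⁴ cm = 0.1634 cm³
m(Ag) = 0.1634 × 10.49 = 1.714 g
n(Ag) = 1.714 / 107.87 = 0.01589 mol; n(e⁻) = 0.01589 mol
Q = 0.01589 × 96500 = 1533 C
t = 1533 / 0.796 = 1926 s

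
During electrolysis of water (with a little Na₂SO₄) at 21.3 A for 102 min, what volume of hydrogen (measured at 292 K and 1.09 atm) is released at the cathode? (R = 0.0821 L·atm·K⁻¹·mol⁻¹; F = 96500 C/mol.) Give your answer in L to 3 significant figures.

14.9 L

Charge passed = 21.3 × 6120 = 1.304×10^5 C
n(e⁻) = 1.304×10^5 / 96500 = 1.351 mol
2H⁺ + 2e⁻ → H₂, so n(H₂) = 1.351 / 2 = 0.6755 mol
V = nRT/P = 0.6755 × 0.0821 × 292 / 1.09 = 14.86 L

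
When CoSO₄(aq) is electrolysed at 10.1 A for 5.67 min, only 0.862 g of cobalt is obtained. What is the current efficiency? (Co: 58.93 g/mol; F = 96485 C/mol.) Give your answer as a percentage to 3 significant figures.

Q = 10.1 × 340.2 = 3436 C
n(e⁻) = 3436 / 96485 = 0.03561 mol
Co²⁺ + 2e⁻ → Co, so theoretical n(Co) = 0.01781 mol → 1.050 g
Efficiency = 0.862 / 1.050 = 0.8210 = 82.1%

82.1%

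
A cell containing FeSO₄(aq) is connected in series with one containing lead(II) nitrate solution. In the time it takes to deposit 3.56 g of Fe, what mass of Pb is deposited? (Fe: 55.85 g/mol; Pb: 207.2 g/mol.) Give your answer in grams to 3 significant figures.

13.2 g

n(Fe) = 3.56 / 55.85 = 0.06374 mol
Fe²⁺ + 2e⁻ → Fe, so n(e⁻) = 2 × 0.06374 = 0.1275 mol
In series, the same 0.1275 mol of electrons flows through the second cell.
Pb²⁺ + 2e⁻ → Pb, so n(Pb) = 0.1275 / 2 = 0.06375 mol
m(Pb) = 0.06375 × 207.2 = 13.2 g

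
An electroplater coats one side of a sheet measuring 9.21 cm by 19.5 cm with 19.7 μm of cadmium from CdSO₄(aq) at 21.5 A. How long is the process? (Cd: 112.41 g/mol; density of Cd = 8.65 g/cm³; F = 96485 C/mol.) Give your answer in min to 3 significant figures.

Plated area = 9.21 × 19.5 = 179.6 cm²
Volume = 179.6 × 19.7×10⁻⁴ cm = 0.3538 cm³
m(Cd) = 0.3538 × 8.65 = 3.060 g
n(Cd) = 3.060 / 112.41 = 0.02722 mol; n(e⁻) = 2 × 0.02722 = 0.05444 mol
Q = 0.05444 × 96485 = 5253 C
t = 5253 / 21.5 = 244.3 s = 4.07 min

4.07 min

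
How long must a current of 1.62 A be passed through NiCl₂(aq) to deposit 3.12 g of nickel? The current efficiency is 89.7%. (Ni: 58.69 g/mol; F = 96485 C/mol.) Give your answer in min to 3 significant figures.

118 min

n(Ni) = 3.12 / 58.69 = 0.05316 mol
Ni²⁺ + 2e⁻ → Ni, so n(e⁻) = 2 × 0.05316 = 0.1063 mol
Q = 0.1063 × 96485 / 0.897 = 11430 C
t = Q / I = 11430 / 1.62 = 7056 s = 118 min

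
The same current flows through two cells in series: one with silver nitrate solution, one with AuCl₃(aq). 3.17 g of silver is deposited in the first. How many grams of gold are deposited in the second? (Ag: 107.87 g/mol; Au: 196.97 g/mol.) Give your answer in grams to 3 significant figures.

1.93 g

n(Ag) = 3.17 / 107.87 = 0.02939 mol
Ag⁺ + e⁻ → Ag, so n(e⁻) = 0.02939 mol
Same current for the same time ⇒ same n(e⁻) = 0.02939 mol in both cells.
Au³⁺ + 3e⁻ → Au, so n(Au) = 0.02939 / 3 = 0.009797 mol
m(Au) = 0.009797 × 196.97 = 1.93 g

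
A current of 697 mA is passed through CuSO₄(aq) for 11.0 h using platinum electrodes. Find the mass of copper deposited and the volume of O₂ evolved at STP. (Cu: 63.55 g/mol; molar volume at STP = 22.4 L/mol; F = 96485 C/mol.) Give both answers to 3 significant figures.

9.09 g Cu; 1.60 L O₂

Q = 0.697 × 39600 = 27600 C; n(e⁻) = 27600 / 96485 = 0.2861 mol
Cathode: Cu²⁺ + 2e⁻ → Cu → n(Cu) = 0.2861/2 = 0.1431 mol → 9.09 g
Anode: 2H₂O → O₂ + 4H⁺ + 4e⁻ → n(O₂) = 0.2861/4 = 0.07153 mol → 1.60 L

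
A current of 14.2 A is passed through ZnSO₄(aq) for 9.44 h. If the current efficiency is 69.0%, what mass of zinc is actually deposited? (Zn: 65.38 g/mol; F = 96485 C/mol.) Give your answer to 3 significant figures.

Q = 14.2 × 33984 = 4.826×10^5 C
n(e⁻) = 4.826×10^5 / 96485 = 5.002 mol
Zn²⁺ + 2e⁻ → Zn, so theoretical m(Zn) = 2.501 × 65.38 = 163.5 g
Actual mass = 69.0% × 163.5 = 113 g

113 g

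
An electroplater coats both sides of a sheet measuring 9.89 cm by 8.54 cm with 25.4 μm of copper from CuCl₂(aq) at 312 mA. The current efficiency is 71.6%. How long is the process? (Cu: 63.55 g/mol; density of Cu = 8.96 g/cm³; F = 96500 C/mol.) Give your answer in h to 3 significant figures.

Plated area = 2 × 9.89 × 8.54 = 168.9 cm²
Volume = 168.9 × 25.4×10⁻⁴ cm = 0.4290 cm³
m(Cu) = 0.4290 × 8.96 = 3.844 g
n(Cu) = 3.844 / 63.55 = 0.06049 mol; n(e⁻) = 2 × 0.06049 = 0.1210 mol
Q = 0.1210 × 96500 / 0.716 = 16310 C
t = 16310 / 0.312 = 52280 s = 14.5 h

14.5 h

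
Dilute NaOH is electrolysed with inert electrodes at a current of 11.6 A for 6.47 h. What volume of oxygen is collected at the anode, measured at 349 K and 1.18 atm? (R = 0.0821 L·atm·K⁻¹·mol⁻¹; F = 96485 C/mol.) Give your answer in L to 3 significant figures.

17.0 L

Charge passed = 11.6 × 23292 = 2.702×10^5 C
n(e⁻) = Q/F = 2.702×10^5/96485 = 2.800 mol
2H₂O → O₂ + 4H⁺ + 4e⁻, so n(O₂) = 2.800 / 4 = 0.7000 mol
V = nRT/P = 0.7000 × 0.0821 × 349 / 1.18 = 17.00 L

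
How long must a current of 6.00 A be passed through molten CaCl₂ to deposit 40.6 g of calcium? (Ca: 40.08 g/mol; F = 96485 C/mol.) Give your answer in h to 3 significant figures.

9.05 h

n(Ca) = 40.6 / 40.08 = 1.013 mol
Ca²⁺ + 2e⁻ → Ca, so n(e⁻) = 2 × 1.013 = 2.026 mol
Q = 2.026 × 96485 = 1.955×10^5 C
t = Q / I = 1.955×10^5 / 6.00 = 32580 s = 9.05 h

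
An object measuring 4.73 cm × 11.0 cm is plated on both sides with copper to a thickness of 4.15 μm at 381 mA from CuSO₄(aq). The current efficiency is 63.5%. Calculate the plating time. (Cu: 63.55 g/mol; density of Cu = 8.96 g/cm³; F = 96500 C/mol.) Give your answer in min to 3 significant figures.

81.0 min

Plated area = 2 × 4.73 × 11.0 = 104.1 cm²
Volume = 104.1 × 4.15×10⁻⁴ cm = 0.04320 cm³
m(Cu) = 0.04320 × 8.96 = 0.3871 g
n(Cu) = 0.3871 / 63.55 = 0.006091 mol; n(e⁻) = 2 × 0.006091 = 0.01218 mol
Q = 0.01218 × 96500 / 0.635 = 1851 C
t = 1851 / 0.381 = 4858 s = 81.0 min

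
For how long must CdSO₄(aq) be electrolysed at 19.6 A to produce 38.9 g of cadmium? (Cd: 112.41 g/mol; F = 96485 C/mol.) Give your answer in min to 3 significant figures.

n(Cd) = 38.9 / 112.41 = 0.3461 mol
Cd²⁺ + 2e⁻ → Cd, so n(e⁻) = 2 × 0.3461 = 0.6922 mol
Q = 0.6922 × 96485 = 66790 C
t = Q / I = 66790 / 19.6 = 3408 s = 56.8 min

56.8 min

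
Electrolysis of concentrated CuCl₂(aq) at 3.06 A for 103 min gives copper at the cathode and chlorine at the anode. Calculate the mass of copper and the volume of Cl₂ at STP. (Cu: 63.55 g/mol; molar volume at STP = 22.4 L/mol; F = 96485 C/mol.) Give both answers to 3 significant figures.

Q = 3.06 × 6180 = 18910 C; n(e⁻) = 18910 / 96485 = 0.1960 mol
Cathode: Cu²⁺ + 2e⁻ → Cu → n(Cu) = 0.1960/2 = 0.09800 mol → 6.23 g
Anode: 2Cl⁻ → Cl₂ + 2e⁻ → n(Cl₂) = 0.1960/2 = 0.09800 mol → 2.20 L

6.23 g Cu; 2.20 L Cl₂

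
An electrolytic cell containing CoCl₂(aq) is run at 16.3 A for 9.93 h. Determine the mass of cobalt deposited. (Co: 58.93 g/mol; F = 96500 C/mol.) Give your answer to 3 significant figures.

178 g

Q = 16.3 A × 35748 s = 5.827×10^5 C
n(e⁻) = 5.827×10^5 / 96500 = 6.038 mol
Co²⁺ + 2e⁻ → Co, so n(Co) = 6.038 / 2 = 3.019 mol
m = 3.019 × 58.93 = 178 g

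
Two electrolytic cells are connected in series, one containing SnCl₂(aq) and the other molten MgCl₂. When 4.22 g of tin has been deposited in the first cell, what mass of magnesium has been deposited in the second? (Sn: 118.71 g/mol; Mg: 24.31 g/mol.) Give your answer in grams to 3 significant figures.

n(Sn) = 4.22 / 118.71 = 0.03555 mol
Sn²⁺ + 2e⁻ → Sn, so n(e⁻) = 2 × 0.03555 = 0.07110 mol
In series, the same 0.07110 mol of electrons flows through the second cell.
Mg²⁺ + 2e⁻ → Mg, so n(Mg) = 0.07110 / 2 = 0.03555 mol
m(Mg) = 0.03555 × 24.31 = 0.864 g

0.864 g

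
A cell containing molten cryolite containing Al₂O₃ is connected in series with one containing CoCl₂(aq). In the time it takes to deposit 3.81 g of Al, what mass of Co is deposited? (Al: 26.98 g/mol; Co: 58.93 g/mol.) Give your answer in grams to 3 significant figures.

12.5 g

n(Al) = 3.81 / 26.98 = 0.1412 mol
Al³⁺ + 3e⁻ → Al, so n(e⁻) = 3 × 0.1412 = 0.4236 mol
In series, the same 0.4236 mol of electrons flows through the second cell.
Co²⁺ + 2e⁻ → Co, so n(Co) = 0.4236 / 2 = 0.2118 mol
m(Co) = 0.2118 × 58.93 = 12.5 g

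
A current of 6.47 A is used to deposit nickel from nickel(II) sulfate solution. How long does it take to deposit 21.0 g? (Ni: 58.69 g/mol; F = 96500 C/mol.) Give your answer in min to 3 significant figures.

n(Ni) = 21.0 / 58.69 = 0.3578 mol
Ni²⁺ + 2e⁻ → Ni, so n(e⁻) = 2 × 0.3578 = 0.7156 mol
Q = 0.7156 × 96500 = 69060 C
t = Q / I = 69060 / 6.47 = 10670 s = 178 min

178 min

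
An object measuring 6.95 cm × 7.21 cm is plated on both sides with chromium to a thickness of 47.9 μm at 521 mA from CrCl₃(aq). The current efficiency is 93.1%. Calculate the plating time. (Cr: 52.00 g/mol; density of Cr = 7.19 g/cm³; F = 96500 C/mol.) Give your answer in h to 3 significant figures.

11.0 h

Plated area = 2 × 6.95 × 7.21 = 100.2 cm²
Volume = 100.2 × 47.9×10⁻⁴ cm = 0.4800 cm³
m(Cr) = 0.4800 × 7.19 = 3.451 g
n(Cr) = 3.451 / 52.00 = 0.06637 mol; n(e⁻) = 3 × 0.06637 = 0.1991 mol
Q = 0.1991 × 96500 / 0.931 = 20640 C
t = 20640 / 0.521 = 39620 s = 11.0 h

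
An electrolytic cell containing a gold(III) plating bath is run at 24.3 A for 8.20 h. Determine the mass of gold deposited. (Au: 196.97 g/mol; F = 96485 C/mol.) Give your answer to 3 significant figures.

Q = 24.3 A × 29520 s = 7.173×10^5 C
n(e⁻) = Q/F = 7.173×10^5/96485 = 7.434 mol
Au³⁺ + 3e⁻ → Au, so n(Au) = 7.434 / 3 = 2.478 mol
m = 2.478 × 196.97 = 488 g

488 g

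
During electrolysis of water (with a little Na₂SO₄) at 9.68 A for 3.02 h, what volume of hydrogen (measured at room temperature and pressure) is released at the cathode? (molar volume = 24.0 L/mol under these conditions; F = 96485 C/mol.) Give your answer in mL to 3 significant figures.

Charge passed = 9.68 × 10872 = 1.052×10^5 C
n(e⁻) = Q/F = 1.052×10^5/96485 = 1.090 mol
2H⁺ + 2e⁻ → H₂, so n(H₂) = 1.090 / 2 = 0.5450 mol
V = 0.5450 × 24.0 = 13.08 L
= 13100 mL

13100 mL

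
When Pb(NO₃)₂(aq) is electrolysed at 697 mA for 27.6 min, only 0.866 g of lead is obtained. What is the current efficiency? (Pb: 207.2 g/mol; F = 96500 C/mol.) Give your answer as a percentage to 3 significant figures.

Q = 0.697 × 1656 = 1154 C
n(e⁻) = 1154 / 96500 = 0.01196 mol
Pb²⁺ + 2e⁻ → Pb, so theoretical n(Pb) = 0.005980 mol → 1.239 g
Efficiency = 0.866 / 1.239 = 0.6990 = 69.9%

69.9%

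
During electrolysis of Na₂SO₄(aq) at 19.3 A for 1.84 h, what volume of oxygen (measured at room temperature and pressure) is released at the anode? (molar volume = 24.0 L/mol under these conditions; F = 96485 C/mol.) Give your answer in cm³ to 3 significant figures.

7950 cm³

Charge passed = 19.3 × 6624 = 1.278×10^5 C
Moles of electrons = 1.278×10^5 / 96485 = 1.325 mol
2H₂O → O₂ + 4H⁺ + 4e⁻, so n(O₂) = 1.325 / 4 = 0.3313 mol
V = 0.3313 × 24.0 = 7.951 L
= 7950 cm³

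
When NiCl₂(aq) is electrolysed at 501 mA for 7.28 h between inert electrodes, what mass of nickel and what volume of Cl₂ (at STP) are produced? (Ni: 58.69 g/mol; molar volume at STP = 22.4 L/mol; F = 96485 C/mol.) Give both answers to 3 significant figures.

Q = 0.501 × 26208 = 13130 C; n(e⁻) = 13130 / 96485 = 0.1361 mol
Cathode: Ni²⁺ + 2e⁻ → Ni → n(Ni) = 0.1361/2 = 0.06805 mol → 3.99 g
Anode: 2Cl⁻ → Cl₂ + 2e⁻ → n(Cl₂) = 0.1361/2 = 0.06805 mol → 1.52 L

3.99 g Ni; 1.52 L Cl₂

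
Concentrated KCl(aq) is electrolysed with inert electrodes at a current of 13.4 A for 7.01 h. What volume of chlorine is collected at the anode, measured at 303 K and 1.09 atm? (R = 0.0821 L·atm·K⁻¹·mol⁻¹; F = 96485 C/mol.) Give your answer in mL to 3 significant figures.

Q = 13.4 A × 25236 s = 3.382×10^5 C
n(e⁻) = Q/F = 3.382×10^5/96485 = 3.505 mol
2Cl⁻ → Cl₂ + 2e⁻, so n(Cl₂) = 3.505 / 2 = 1.753 mol
V = nRT/P = 1.753 × 0.0821 × 303 / 1.09 = 40.01 L
= 40000 mL

40000 mL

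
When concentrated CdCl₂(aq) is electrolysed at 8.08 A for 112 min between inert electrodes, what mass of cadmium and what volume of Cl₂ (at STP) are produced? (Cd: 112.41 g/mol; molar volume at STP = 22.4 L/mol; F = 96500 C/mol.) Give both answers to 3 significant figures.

Q = 8.08 × 6720 = 54300 C; n(e⁻) = 54300 / 96500 = 0.5627 mol
Cathode: Cd²⁺ + 2e⁻ → Cd → n(Cd) = 0.5627/2 = 0.2814 mol → 31.6 g
Anode: 2Cl⁻ → Cl₂ + 2e⁻ → n(Cl₂) = 0.5627/2 = 0.2814 mol → 6.30 L

31.6 g Cd; 6.30 L Cl₂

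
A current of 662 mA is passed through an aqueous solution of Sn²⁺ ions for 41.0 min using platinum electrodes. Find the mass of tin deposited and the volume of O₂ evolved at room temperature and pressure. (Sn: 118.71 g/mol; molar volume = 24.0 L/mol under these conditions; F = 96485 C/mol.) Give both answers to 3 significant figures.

1.00 g Sn; 0.101 L O₂

Q = 0.662 × 2460 = 1629 C; n(e⁻) = 1629 / 96485 = 0.01688 mol
Cathode: Sn²⁺ + 2e⁻ → Sn → n(Sn) = 0.01688/2 = 0.008440 mol → 1.00 g
Anode: 2H₂O → O₂ + 4H⁺ + 4e⁻ → n(O₂) = 0.01688/4 = 0.004220 mol → 0.101 L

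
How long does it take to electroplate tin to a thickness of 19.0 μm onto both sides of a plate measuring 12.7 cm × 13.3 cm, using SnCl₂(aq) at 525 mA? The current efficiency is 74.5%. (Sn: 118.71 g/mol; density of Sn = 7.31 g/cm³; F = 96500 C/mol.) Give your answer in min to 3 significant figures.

325 min

Plated area = 2 × 12.7 × 13.3 = 337.8 cm²
Volume = 337.8 × 19.0×10⁻⁴ cm = 0.6418 cm³
m(Sn) = 0.6418 × 7.31 = 4.692 g
n(Sn) = 4.692 / 118.71 = 0.03952 mol; n(e⁻) = 2 × 0.03952 = 0.07904 mol
Q = 0.07904 × 96500 / 0.745 = 10240 C
t = 10240 / 0.525 = 19500 s = 325 min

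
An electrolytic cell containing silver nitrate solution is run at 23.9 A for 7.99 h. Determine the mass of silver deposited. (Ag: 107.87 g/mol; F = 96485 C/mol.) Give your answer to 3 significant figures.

769 g

Q = 23.9 A × 28764 s = 6.875×10^5 C
Moles of electrons = 6.875×10^5 / 96485 = 7.125 mol
Ag⁺ + e⁻ → Ag, so n(Ag) = 7.125 mol
m = 7.125 × 107.87 = 769 g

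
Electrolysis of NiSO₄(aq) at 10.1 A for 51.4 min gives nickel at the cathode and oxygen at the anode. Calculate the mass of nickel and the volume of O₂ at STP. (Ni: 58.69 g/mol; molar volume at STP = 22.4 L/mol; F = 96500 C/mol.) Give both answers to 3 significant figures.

9.47 g Ni; 1.81 L O₂

Q = 10.1 × 3084 = 31150 C; n(e⁻) = 31150 / 96500 = 0.3228 mol
Cathode: Ni²⁺ + 2e⁻ → Ni → n(Ni) = 0.3228/2 = 0.1614 mol → 9.47 g
Anode: 2H₂O → O₂ + 4H⁺ + 4e⁻ → n(O₂) = 0.3228/4 = 0.08070 mol → 1.81 L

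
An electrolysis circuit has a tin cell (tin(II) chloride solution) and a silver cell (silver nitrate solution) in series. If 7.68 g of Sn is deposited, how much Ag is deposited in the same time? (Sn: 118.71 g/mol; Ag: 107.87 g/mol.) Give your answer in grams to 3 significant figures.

14.0 g

n(Sn) = 7.68 / 118.71 = 0.06470 mol
Sn²⁺ + 2e⁻ → Sn, so n(e⁻) = 2 × 0.06470 = 0.1294 mol
The cells are in series, so the same charge (and hence the same n(e⁻) = 0.1294 mol) passes through both.
Ag⁺ + e⁻ → Ag, so n(Ag) = 0.1294 mol
m(Ag) = 0.1294 × 107.87 = 14.0 g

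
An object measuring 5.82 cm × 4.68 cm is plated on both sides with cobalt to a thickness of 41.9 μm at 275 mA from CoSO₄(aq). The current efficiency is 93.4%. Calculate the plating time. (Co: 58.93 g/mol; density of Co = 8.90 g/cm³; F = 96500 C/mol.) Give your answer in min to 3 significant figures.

Plated area = 2 × 5.82 × 4.68 = 54.48 cm²
Volume = 54.48 × 41.9×10⁻⁴ cm = 0.2283 cm³
m(Co) = 0.2283 × 8.90 = 2.032 g
n(Co) = 2.032 / 58.93 = 0.03448 mol; n(e⁻) = 2 × 0.03448 = 0.06896 mol
Q = 0.06896 × 96500 / 0.934 = 7125 C
t = 7125 / 0.275 = 25910 s = 432 min

432 min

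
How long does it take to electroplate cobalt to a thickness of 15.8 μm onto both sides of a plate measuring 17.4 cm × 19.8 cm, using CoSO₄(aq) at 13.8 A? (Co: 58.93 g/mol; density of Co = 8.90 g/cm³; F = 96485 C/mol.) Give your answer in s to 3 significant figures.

2300 s

Plated area = 2 × 17.4 × 19.8 = 689.0 cm²
Volume = 689.0 × 15.8×10⁻⁴ cm = 1.089 cm³
m(Co) = 1.089 × 8.90 = 9.692 g
n(Co) = 9.692 / 58.93 = 0.1645 mol; n(e⁻) = 2 × 0.1645 = 0.3290 mol
Q = 0.3290 × 96485 = 31740 C
t = 31740 / 13.8 = 2300 s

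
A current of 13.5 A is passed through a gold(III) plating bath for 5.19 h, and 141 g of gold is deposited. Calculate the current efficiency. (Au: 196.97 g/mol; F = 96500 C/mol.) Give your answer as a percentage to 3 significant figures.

82.2%

Q = 13.5 × 18684 = 2.522×10^5 C
n(e⁻) = 2.522×10^5 / 96500 = 2.613 mol
Au³⁺ + 3e⁻ → Au, so theoretical n(Au) = 0.8710 mol → 171.6 g
Efficiency = 141 / 171.6 = 0.8217 = 82.2%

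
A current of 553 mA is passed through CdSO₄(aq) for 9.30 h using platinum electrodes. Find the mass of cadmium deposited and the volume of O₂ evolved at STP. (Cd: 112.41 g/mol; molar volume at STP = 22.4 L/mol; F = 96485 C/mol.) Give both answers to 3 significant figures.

Q = 0.553 × 33480 = 18510 C; n(e⁻) = 18510 / 96485 = 0.1918 mol
Cathode: Cd²⁺ + 2e⁻ → Cd → n(Cd) = 0.1918/2 = 0.09590 mol → 10.8 g
Anode: 2H₂O → O₂ + 4H⁺ + 4e⁻ → n(O₂) = 0.1918/4 = 0.04795 mol → 1.07 L

10.8 g Cd; 1.07 L O₂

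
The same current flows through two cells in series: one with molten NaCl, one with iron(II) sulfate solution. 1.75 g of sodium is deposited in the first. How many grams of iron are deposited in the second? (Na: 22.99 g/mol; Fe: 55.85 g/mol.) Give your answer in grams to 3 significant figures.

n(Na) = 1.75 / 22.99 = 0.07612 mol
Na⁺ + e⁻ → Na, so n(e⁻) = 0.07612 mol
In series, the same 0.07612 mol of electrons flows through the second cell.
Fe²⁺ + 2e⁻ → Fe, so n(Fe) = 0.07612 / 2 = 0.03806 mol
m(Fe) = 0.03806 × 55.85 = 2.13 g

2.13 g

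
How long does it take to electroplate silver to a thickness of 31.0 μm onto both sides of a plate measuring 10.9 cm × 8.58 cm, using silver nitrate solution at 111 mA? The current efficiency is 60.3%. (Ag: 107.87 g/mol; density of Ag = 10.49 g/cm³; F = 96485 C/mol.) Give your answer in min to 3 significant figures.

1350 min

Plated area = 2 × 10.9 × 8.58 = 187.0 cm²
Volume = 187.0 × 31.0×10⁻⁴ cm = 0.5797 cm³
m(Ag) = 0.5797 × 10.49 = 6.081 g
n(Ag) = 6.081 / 107.87 = 0.05637 mol; n(e⁻) = 0.05637 mol
Q = 0.05637 × 96485 / 0.603 = 9020 C
t = 9020 / 0.111 = 81260 s = 1350 min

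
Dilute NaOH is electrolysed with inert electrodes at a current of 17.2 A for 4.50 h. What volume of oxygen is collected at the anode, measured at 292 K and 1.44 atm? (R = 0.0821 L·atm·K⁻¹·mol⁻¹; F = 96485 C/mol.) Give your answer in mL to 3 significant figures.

Q = 17.2 A × 16200 s = 2.786×10^5 C
n(e⁻) = 2.786×10^5 / 96485 = 2.887 mol
2H₂O → O₂ + 4H⁺ + 4e⁻, so n(O₂) = 2.887 / 4 = 0.7218 mol
V = nRT/P = 0.7218 × 0.0821 × 292 / 1.44 = 12.02 L
= 12000 mL

12000 mL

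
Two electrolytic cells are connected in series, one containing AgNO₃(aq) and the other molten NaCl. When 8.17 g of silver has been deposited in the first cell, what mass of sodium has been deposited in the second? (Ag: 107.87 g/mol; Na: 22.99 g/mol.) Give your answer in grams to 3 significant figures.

1.74 g

n(Ag) = 8.17 / 107.87 = 0.07574 mol
Ag⁺ + e⁻ → Ag, so n(e⁻) = 0.07574 mol
Same current for the same time ⇒ same n(e⁻) = 0.07574 mol in both cells.
Na⁺ + e⁻ → Na, so n(Na) = 0.07574 mol
m(Na) = 0.07574 × 22.99 = 1.74 g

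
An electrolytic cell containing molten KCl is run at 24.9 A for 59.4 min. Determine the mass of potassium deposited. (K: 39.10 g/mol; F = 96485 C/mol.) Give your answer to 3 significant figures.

Q = 24.9 A × 3564 s = 88740 C
Moles of electrons = 88740 / 96485 = 0.9197 mol
K⁺ + e⁻ → K, so n(K) = 0.9197 mol
m = 0.9197 × 39.10 = 36.0 g

36.0 g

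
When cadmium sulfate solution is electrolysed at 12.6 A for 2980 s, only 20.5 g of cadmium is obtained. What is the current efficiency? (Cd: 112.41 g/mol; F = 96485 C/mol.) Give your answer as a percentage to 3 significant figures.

Q = 12.6 × 2980 = 37550 C
n(e⁻) = 37550 / 96485 = 0.3892 mol
Cd²⁺ + 2e⁻ → Cd, so theoretical n(Cd) = 0.1946 mol → 21.87 g
Efficiency = 20.5 / 21.87 = 0.9374 = 93.7%

93.7%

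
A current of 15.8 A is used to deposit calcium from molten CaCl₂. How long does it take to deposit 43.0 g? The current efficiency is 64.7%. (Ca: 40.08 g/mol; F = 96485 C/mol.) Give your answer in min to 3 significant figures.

338 min

n(Ca) = 43.0 / 40.08 = 1.073 mol
Ca²⁺ + 2e⁻ → Ca, so n(e⁻) = 2 × 1.073 = 2.146 mol
Q = 2.146 × 96485 / 0.647 = 3.200×10^5 C
t = Q / I = 3.200×10^5 / 15.8 = 20250 s = 338 min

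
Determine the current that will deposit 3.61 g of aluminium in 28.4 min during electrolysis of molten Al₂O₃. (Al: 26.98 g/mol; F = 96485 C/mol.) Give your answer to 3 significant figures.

22.7 A

n(Al) = 3.61 / 26.98 = 0.1338 mol
Al³⁺ + 3e⁻ → Al, so n(e⁻) = 3 × 0.1338 = 0.4014 mol
Q = 0.4014 × 96485 = 38730 C
I = Q / t = 38730 / 1704 s = 22.7 A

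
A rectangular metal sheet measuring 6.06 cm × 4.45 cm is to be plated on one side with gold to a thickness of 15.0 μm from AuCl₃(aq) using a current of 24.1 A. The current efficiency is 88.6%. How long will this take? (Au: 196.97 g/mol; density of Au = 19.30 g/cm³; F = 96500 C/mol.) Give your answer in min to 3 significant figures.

Plated area = 6.06 × 4.45 = 26.97 cm²
Volume = 26.97 × 15.0×10⁻⁴ cm = 0.04046 cm³
m(Au) = 0.04046 × 19.30 = 0.7809 g
n(Au) = 0.7809 / 196.97 = 0.003965 mol; n(e⁻) = 3 × 0.003965 = 0.01190 mol
Q = 0.01190 × 96500 / 0.886 = 1296 C
t = 1296 / 24.1 = 53.78 s = 0.896 min

0.896 min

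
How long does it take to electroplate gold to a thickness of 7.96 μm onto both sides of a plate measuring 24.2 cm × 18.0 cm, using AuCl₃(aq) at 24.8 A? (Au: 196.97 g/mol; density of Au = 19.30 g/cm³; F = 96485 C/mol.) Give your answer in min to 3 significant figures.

13.2 min

Plated area = 2 × 24.2 × 18.0 = 871.2 cm²
Volume = 871.2 × 7.96×10⁻⁴ cm = 0.6935 cm³
m(Au) = 0.6935 × 19.30 = 13.38 g
n(Au) = 13.38 / 196.97 = 0.06793 mol; n(e⁻) = 3 × 0.06793 = 0.2038 mol
Q = 0.2038 × 96485 = 19660 C
t = 19660 / 24.8 = 792.7 s = 13.2 min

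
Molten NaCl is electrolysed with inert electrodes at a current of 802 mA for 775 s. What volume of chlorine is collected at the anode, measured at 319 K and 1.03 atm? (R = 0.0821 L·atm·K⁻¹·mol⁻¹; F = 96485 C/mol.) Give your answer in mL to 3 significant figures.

81.9 mL

Q = It = 0.802 × 775 = 621.6 C
n(e⁻) = 621.6 / 96485 = 0.006442 mol
2Cl⁻ → Cl₂ + 2e⁻, so n(Cl₂) = 0.006442 / 2 = 0.003221 mol
V = nRT/P = 0.003221 × 0.0821 × 319 / 1.03 = 0.08190 L
= 81.9 mL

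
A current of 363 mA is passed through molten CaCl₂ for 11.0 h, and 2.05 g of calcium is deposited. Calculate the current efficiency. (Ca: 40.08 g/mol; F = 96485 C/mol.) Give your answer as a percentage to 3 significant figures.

68.7%

Q = 0.363 × 39600 = 14370 C
n(e⁻) = 14370 / 96485 = 0.1489 mol
Ca²⁺ + 2e⁻ → Ca, so theoretical n(Ca) = 0.07445 mol → 2.984 g
Efficiency = 2.05 / 2.984 = 0.6870 = 68.7%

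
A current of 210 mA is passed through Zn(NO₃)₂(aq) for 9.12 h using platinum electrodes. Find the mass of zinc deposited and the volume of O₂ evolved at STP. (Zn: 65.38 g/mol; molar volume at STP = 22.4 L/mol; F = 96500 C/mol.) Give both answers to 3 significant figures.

2.34 g Zn; 0.400 L O₂

Q = 0.210 × 32832 = 6895 C; n(e⁻) = 6895 / 96500 = 0.07145 mol
Cathode: Zn²⁺ + 2e⁻ → Zn → n(Zn) = 0.07145/2 = 0.03573 mol → 2.34 g
Anode: 2H₂O → O₂ + 4H⁺ + 4e⁻ → n(O₂) = 0.07145/4 = 0.01786 mol → 0.400 L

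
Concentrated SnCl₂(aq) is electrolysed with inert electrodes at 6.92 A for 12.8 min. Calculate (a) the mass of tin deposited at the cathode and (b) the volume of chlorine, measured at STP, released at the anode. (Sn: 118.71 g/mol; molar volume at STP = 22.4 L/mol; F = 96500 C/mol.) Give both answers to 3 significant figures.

Q = 6.92 × 768 = 5315 C; n(e⁻) = 5315 / 96500 = 0.05508 mol
Cathode: Sn²⁺ + 2e⁻ → Sn → n(Sn) = 0.05508/2 = 0.02754 mol → 3.27 g
Anode: 2Cl⁻ → Cl₂ + 2e⁻ → n(Cl₂) = 0.05508/2 = 0.02754 mol → 0.617 L

3.27 g Sn; 0.617 L Cl₂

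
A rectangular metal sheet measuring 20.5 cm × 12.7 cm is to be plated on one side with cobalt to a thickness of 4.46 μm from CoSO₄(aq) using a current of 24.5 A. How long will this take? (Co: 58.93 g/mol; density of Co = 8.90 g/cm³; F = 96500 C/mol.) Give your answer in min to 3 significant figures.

2.30 min

Plated area = 20.5 × 12.7 = 260.4 cm²
Volume = 260.4 × 4.46×10⁻⁴ cm = 0.1161 cm³
m(Co) = 0.1161 × 8.90 = 1.033 g
n(Co) = 1.033 / 58.93 = 0.01753 mol; n(e⁻) = 2 × 0.01753 = 0.03506 mol
Q = 0.03506 × 96500 = 3383 C
t = 3383 / 24.5 = 138.1 s = 2.30 min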